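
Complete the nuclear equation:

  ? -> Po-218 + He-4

Rn-222

Conserve mass number: A = 218 + 4, so A = 222.
Conserve atomic number: Z = 84 + 2, so Z = 86.
Z = 86 is radon, so the species is Rn-222.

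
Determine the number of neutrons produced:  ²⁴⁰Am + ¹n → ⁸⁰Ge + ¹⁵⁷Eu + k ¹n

4

Conserve mass number: 241 = 80 + 157 + k, so k = 241 − 237 = 4.
Check atomic number: 95 = 32 + 63 + 0 = 95. ✓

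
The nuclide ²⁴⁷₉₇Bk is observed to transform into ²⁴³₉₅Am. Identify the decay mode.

alpha decay

ΔA = 243 − 247 = -4; ΔZ = 95 − 97 = -2.
A drops by 4 and Z drops by 2 — the signature of alpha emission.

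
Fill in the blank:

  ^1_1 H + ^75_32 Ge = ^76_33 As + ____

gamma ray

Conserve mass number: 1 + 75 = 76 + A, so A = 0.
Conserve atomic number: 1 + 32 = 33 + Z, so Z = 0.
A = 0 and Z = 0 is ^0_0 γ — a gamma ray.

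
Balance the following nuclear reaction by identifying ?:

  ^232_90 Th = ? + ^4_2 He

Ra-228

Conserve mass number: 232 = A + 4, so A = 228.
Conserve atomic number: 90 = Z + 2, so Z = 88.
Z = 88 is radium, so the species is ^228_88 Ra.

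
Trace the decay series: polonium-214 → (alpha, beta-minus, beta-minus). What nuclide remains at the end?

Po-210

Start: (A, Z) = (214, 84).
After α: (210, 82).
After β⁻: (210, 83).
After β⁻: (210, 84).
Z = 84 is polonium.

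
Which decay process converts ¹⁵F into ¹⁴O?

ΔA = 14 − 15 = -1; ΔZ = 8 − 9 = -1.
A drops by 1 and Z drops by 1 — a proton was emitted.

proton emission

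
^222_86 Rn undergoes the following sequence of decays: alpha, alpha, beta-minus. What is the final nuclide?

Bi-214

Start: (A, Z) = (222, 86).
After α: (218, 84).
After α: (214, 82).
After β⁻: (214, 83).
Z = 83 is bismuth.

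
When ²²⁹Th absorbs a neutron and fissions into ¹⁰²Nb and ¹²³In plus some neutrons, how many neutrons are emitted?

Conserve mass number: 230 = 102 + 123 + k, so k = 230 − 225 = 5.
Check atomic number: 90 = 41 + 49 + 0 = 90. ✓

5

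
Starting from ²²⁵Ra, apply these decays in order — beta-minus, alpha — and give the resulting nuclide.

Fr-221

Start: (A, Z) = (225, 88).
After β⁻: (225, 89).
After α: (221, 87).
Z = 87 is francium.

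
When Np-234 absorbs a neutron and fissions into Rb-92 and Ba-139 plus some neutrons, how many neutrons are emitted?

4

Conserve mass number: 235 = 92 + 139 + k, so k = 235 − 231 = 4.
Check atomic number: 93 = 37 + 56 + 0 = 93. ✓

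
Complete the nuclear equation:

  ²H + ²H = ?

He-4

Conserve mass number: 2 + 2 = A, so A = 4.
Conserve atomic number: 1 + 1 = Z, so Z = 2.
A = 4 and Z = 2 is ⁴He — an alpha particle.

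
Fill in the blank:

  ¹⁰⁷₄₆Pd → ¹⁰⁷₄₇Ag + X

Conserve mass number: 107 = 107 + A, so A = 0.
Conserve atomic number: 46 = 47 + Z, so Z = -1.
A = 0 and Z = -1 is ⁰₋₁e — a beta-minus particle.

beta-minus particle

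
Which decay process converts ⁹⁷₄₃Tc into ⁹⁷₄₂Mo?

ΔA = 97 − 97 = 0; ΔZ = 42 − 43 = -1.
A is unchanged and Z drops by 1 — a proton has become a neutron (β⁺ emission or electron capture).

beta-plus decay or electron capture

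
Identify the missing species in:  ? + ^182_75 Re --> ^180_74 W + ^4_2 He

deuteron

Conserve mass number: A + 182 = 180 + 4, so A = 2.
Conserve atomic number: Z + 75 = 74 + 2, so Z = 1.
A = 2 and Z = 1 is ^2_1 H — a deuteron.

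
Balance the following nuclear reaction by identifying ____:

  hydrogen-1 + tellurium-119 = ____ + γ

I-120

Conserve mass number: 1 + 119 = A + 0, so A = 120.
Conserve atomic number: 1 + 52 = Z + 0, so Z = 53.
Z = 53 is iodine, so the species is iodine-120.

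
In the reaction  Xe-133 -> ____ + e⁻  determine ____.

Conserve mass number: 133 = A + 0, so A = 133.
Conserve atomic number: 54 = Z − 1, so Z = 55.
Z = 55 is caesium, so the species is Cs-133.

Cs-133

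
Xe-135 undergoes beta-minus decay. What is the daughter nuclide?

Beta-minus decay: mass number changes by +0, atomic number by +1.
A: 135 = 135; Z: 54 + 1 = 55.
Z = 55 is caesium, so the daughter is Cs-135.

Cs-135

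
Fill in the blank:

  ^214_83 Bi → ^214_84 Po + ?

Conserve mass number: 214 = 214 + A, so A = 0.
Conserve atomic number: 83 = 84 + Z, so Z = -1.
A = 0 and Z = -1 is ^0_-1 e — a beta-minus particle.

beta-minus particle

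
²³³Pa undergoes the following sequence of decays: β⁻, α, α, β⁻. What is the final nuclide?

Start: (A, Z) = (233, 91).
After β⁻: (233, 92).
After α: (229, 90).
After α: (225, 88).
After β⁻: (225, 89).
Z = 89 is actinium.

Ac-225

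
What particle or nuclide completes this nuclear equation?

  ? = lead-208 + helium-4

Po-212

Conserve mass number: A = 208 + 4, so A = 212.
Conserve atomic number: Z = 82 + 2, so Z = 84.
Z = 84 is polonium, so the species is polonium-212.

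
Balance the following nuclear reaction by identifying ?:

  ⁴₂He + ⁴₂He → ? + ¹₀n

Conserve mass number: 4 + 4 = A + 1, so A = 7.
Conserve atomic number: 2 + 2 = Z + 0, so Z = 4.
Z = 4 is beryllium, so the species is ⁷₄Be.

Be-7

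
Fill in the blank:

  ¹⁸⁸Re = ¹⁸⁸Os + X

Conserve mass number: 188 = 188 + A, so A = 0.
Conserve atomic number: 75 = 76 + Z, so Z = -1.
A = 0 and Z = -1 is e⁻ — a beta-minus particle.

beta-minus particle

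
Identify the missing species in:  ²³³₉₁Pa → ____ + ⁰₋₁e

Conserve mass number: 233 = A + 0, so A = 233.
Conserve atomic number: 91 = Z − 1, so Z = 92.
Z = 92 is uranium, so the species is ²³³₉₂U.

U-233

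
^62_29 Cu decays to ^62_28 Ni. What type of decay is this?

beta-plus decay or electron capture

ΔA = 62 − 62 = 0; ΔZ = 28 − 29 = -1.
A is unchanged and Z drops by 1 — a proton has become a neutron (β⁺ emission or electron capture).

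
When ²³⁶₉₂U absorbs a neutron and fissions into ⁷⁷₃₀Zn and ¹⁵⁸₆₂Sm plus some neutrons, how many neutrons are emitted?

2

Conserve mass number: 237 = 77 + 158 + k, so k = 237 − 235 = 2.
Check atomic number: 92 = 30 + 62 + 0 = 92. ✓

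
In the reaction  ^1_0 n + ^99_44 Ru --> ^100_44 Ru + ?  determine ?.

gamma ray

Conserve mass number: 1 + 99 = 100 + A, so A = 0.
Conserve atomic number: 0 + 44 = 44 + Z, so Z = 0.
A = 0 and Z = 0 is ^0_0 γ — a gamma ray.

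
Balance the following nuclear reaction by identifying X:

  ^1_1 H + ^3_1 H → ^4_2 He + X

gamma ray

Conserve mass number: 1 + 3 = 4 + A, so A = 0.
Conserve atomic number: 1 + 1 = 2 + Z, so Z = 0.
A = 0 and Z = 0 is ^0_0 γ — a gamma ray.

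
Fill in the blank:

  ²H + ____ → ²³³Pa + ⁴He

U-235

Conserve mass number: 2 + A = 233 + 4, so A = 235.
Conserve atomic number: 1 + Z = 91 + 2, so Z = 92.
Z = 92 is uranium, so the species is ²³⁵U.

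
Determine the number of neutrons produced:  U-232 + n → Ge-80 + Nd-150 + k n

3

Conserve mass number: 233 = 80 + 150 + k, so k = 233 − 230 = 3.
Check atomic number: 92 = 32 + 60 + 0 = 92. ✓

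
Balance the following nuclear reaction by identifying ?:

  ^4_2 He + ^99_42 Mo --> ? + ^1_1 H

Conserve mass number: 4 + 99 = A + 1, so A = 102.
Conserve atomic number: 2 + 42 = Z + 1, so Z = 43.
Z = 43 is technetium, so the species is ^102_43 Tc.

Tc-102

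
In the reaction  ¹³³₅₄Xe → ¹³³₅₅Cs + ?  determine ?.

Conserve mass number: 133 = 133 + A, so A = 0.
Conserve atomic number: 54 = 55 + Z, so Z = -1.
A = 0 and Z = -1 is ⁰₋₁e — a beta-minus particle.

beta-minus particle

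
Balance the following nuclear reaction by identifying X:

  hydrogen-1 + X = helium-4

Conserve mass number: 1 + A = 4, so A = 3.
Conserve atomic number: 1 + Z = 2, so Z = 1.
A = 3 and Z = 1 is hydrogen-3 — a triton.

triton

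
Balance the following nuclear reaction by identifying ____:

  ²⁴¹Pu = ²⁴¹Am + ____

Conserve mass number: 241 = 241 + A, so A = 0.
Conserve atomic number: 94 = 95 + Z, so Z = -1.
A = 0 and Z = -1 is e⁻ — a beta-minus particle.

beta-minus particle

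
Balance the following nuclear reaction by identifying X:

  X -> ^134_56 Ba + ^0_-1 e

Conserve mass number: A = 134 + 0, so A = 134.
Conserve atomic number: Z = 56 − 1, so Z = 55.
Z = 55 is caesium, so the species is ^134_55 Cs.

Cs-134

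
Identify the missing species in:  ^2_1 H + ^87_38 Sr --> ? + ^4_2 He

Rb-85

Conserve mass number: 2 + 87 = A + 4, so A = 85.
Conserve atomic number: 1 + 38 = Z + 2, so Z = 37.
Z = 37 is rubidium, so the species is ^85_37 Rb.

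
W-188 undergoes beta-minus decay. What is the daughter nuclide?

Beta-minus decay: mass number changes by +0, atomic number by +1.
A: 188 = 188; Z: 74 + 1 = 75.
Z = 75 is rhenium, so the daughter is Re-188.

Re-188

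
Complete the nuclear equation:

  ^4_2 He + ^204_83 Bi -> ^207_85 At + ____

Conserve mass number: 4 + 204 = 207 + A, so A = 1.
Conserve atomic number: 2 + 83 = 85 + Z, so Z = 0.
A = 1 and Z = 0 is ^1_0 n — a neutron.

neutron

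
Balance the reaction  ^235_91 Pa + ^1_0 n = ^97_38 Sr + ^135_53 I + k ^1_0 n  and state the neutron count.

4

Conserve mass number: 236 = 97 + 135 + k, so k = 236 − 232 = 4.
Check atomic number: 91 = 38 + 53 + 0 = 91. ✓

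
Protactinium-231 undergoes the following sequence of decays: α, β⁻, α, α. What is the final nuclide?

Start: (A, Z) = (231, 91).
After α: (227, 89).
After β⁻: (227, 90).
After α: (223, 88).
After α: (219, 86).
Z = 86 is radon.

Rn-219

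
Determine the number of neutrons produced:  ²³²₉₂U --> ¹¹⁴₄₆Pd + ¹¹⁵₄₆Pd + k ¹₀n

3

Conserve mass number: 232 = 114 + 115 + k, so k = 232 − 229 = 3.
Check atomic number: 92 = 46 + 46 + 0 = 92. ✓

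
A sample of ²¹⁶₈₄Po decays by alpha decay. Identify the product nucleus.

Pb-212

Alpha decay: mass number changes by -4, atomic number by -2.
A: 216 − 4 = 212; Z: 84 − 2 = 82.
Z = 82 is lead, so the daughter is ²¹²₈₂Pb.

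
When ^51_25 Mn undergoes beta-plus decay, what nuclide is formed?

Cr-51

Beta-plus decay: mass number changes by +0, atomic number by -1.
A: 51 = 51; Z: 25 − 1 = 24.
Z = 24 is chromium, so the daughter is ^51_24 Cr.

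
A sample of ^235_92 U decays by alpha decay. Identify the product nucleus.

Alpha decay: mass number changes by -4, atomic number by -2.
A: 235 − 4 = 231; Z: 92 − 2 = 90.
Z = 90 is thorium, so the daughter is ^231_90 Th.

Th-231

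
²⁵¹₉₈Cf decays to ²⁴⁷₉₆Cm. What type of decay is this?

ΔA = 247 − 251 = -4; ΔZ = 96 − 98 = -2.
A drops by 4 and Z drops by 2 — the signature of alpha emission.

alpha decay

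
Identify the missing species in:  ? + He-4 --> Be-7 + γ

He-3

Conserve mass number: A + 4 = 7 + 0, so A = 3.
Conserve atomic number: Z + 2 = 4 + 0, so Z = 2.
Z = 2 is helium, so the species is He-3.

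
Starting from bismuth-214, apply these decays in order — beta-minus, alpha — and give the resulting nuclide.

Pb-210

Start: (A, Z) = (214, 83).
After β⁻: (214, 84).
After α: (210, 82).
Z = 82 is lead.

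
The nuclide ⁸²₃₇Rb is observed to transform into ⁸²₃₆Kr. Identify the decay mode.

ΔA = 82 − 82 = 0; ΔZ = 36 − 37 = -1.
A is unchanged and Z drops by 1 — a proton has become a neutron (β⁺ emission or electron capture).

beta-plus decay or electron capture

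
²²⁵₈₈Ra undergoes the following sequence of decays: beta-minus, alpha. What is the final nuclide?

Start: (A, Z) = (225, 88).
After β⁻: (225, 89).
After α: (221, 87).
Z = 87 is francium.

Fr-221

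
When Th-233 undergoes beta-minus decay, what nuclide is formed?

Pa-233

Beta-minus decay: mass number changes by +0, atomic number by +1.
A: 233 = 233; Z: 90 + 1 = 91.
Z = 91 is protactinium, so the daughter is Pa-233.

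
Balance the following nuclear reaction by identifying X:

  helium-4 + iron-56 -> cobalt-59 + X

proton

Conserve mass number: 4 + 56 = 59 + A, so A = 1.
Conserve atomic number: 2 + 26 = 27 + Z, so Z = 1.
A = 1 and Z = 1 is hydrogen-1 — a proton.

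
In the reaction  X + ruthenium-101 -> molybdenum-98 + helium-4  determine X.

neutron

Conserve mass number: A + 101 = 98 + 4, so A = 1.
Conserve atomic number: Z + 44 = 42 + 2, so Z = 0.
A = 1 and Z = 0 is neutron — a neutron.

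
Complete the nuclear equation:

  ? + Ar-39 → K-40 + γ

proton

Conserve mass number: A + 39 = 40 + 0, so A = 1.
Conserve atomic number: Z + 18 = 19 + 0, so Z = 1.
A = 1 and Z = 1 is H-1 — a proton.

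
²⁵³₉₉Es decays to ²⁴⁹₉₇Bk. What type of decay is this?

ΔA = 249 − 253 = -4; ΔZ = 97 − 99 = -2.
A drops by 4 and Z drops by 2 — the signature of alpha emission.

alpha decay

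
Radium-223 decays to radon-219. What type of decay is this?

alpha decay

ΔA = 219 − 223 = -4; ΔZ = 86 − 88 = -2.
A drops by 4 and Z drops by 2 — the signature of alpha emission.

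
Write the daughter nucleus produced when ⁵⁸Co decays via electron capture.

Fe-58

Electron capture: mass number changes by +0, atomic number by -1.
A: 58 = 58; Z: 27 − 1 = 26.
Z = 26 is iron, so the daughter is ⁵⁸Fe.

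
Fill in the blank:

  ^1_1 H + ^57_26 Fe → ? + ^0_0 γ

Co-58

Conserve mass number: 1 + 57 = A + 0, so A = 58.
Conserve atomic number: 1 + 26 = Z + 0, so Z = 27.
Z = 27 is cobalt, so the species is ^58_27 Co.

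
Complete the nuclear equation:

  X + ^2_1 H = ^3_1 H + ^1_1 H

deuteron

Conserve mass number: A + 2 = 3 + 1, so A = 2.
Conserve atomic number: Z + 1 = 1 + 1, so Z = 1.
A = 2 and Z = 1 is ^2_1 H — a deuteron.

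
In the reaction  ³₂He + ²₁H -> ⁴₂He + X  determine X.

proton

Conserve mass number: 3 + 2 = 4 + A, so A = 1.
Conserve atomic number: 2 + 1 = 2 + Z, so Z = 1.
A = 1 and Z = 1 is ¹₁H — a proton.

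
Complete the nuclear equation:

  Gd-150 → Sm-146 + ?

alpha particle

Conserve mass number: 150 = 146 + A, so A = 4.
Conserve atomic number: 64 = 62 + Z, so Z = 2.
A = 4 and Z = 2 is He-4 — an alpha particle.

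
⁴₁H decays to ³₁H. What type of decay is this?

neutron emission

ΔA = 3 − 4 = -1; ΔZ = 1 − 1 = +0.
A drops by 1 with Z unchanged — a neutron was emitted.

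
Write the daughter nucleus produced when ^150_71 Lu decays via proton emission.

Yb-149

Proton emission: mass number changes by -1, atomic number by -1.
A: 150 − 1 = 149; Z: 71 − 1 = 70.
Z = 70 is ytterbium, so the daughter is ^149_70 Yb.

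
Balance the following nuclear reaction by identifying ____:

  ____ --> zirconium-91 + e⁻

Conserve mass number: A = 91 + 0, so A = 91.
Conserve atomic number: Z = 40 − 1, so Z = 39.
Z = 39 is yttrium, so the species is yttrium-91.

Y-91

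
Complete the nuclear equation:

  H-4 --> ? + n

H-3

Conserve mass number: 4 = A + 1, so A = 3.
Conserve atomic number: 1 = Z + 0, so Z = 1.
A = 3 and Z = 1 is H-3 — a triton.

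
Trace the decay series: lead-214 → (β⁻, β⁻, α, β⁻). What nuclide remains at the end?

Bi-210

Start: (A, Z) = (214, 82).
After β⁻: (214, 83).
After β⁻: (214, 84).
After α: (210, 82).
After β⁻: (210, 83).
Z = 83 is bismuth.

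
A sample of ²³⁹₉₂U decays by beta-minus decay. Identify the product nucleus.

Np-239

Beta-minus decay: mass number changes by +0, atomic number by +1.
A: 239 = 239; Z: 92 + 1 = 93.
Z = 93 is neptunium, so the daughter is ²³⁹₉₃Np.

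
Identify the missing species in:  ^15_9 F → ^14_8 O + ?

Conserve mass number: 15 = 14 + A, so A = 1.
Conserve atomic number: 9 = 8 + Z, so Z = 1.
A = 1 and Z = 1 is ^1_1 H — a proton.

proton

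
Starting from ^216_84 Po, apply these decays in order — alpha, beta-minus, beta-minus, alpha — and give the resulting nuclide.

Start: (A, Z) = (216, 84).
After α: (212, 82).
After β⁻: (212, 83).
After β⁻: (212, 84).
After α: (208, 82).
Z = 82 is lead.

Pb-208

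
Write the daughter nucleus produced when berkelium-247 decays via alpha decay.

Alpha decay: mass number changes by -4, atomic number by -2.
A: 247 − 4 = 243; Z: 97 − 2 = 95.
Z = 95 is americium, so the daughter is americium-243.

Am-243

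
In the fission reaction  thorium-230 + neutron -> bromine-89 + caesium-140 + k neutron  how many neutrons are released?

Conserve mass number: 231 = 89 + 140 + k, so k = 231 − 229 = 2.
Check atomic number: 90 = 35 + 55 + 0 = 90. ✓

2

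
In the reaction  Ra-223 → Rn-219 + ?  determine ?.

Conserve mass number: 223 = 219 + A, so A = 4.
Conserve atomic number: 88 = 86 + Z, so Z = 2.
A = 4 and Z = 2 is He-4 — an alpha particle.

alpha particle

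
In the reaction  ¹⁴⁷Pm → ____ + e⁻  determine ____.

Conserve mass number: 147 = A + 0, so A = 147.
Conserve atomic number: 61 = Z − 1, so Z = 62.
Z = 62 is samarium, so the species is ¹⁴⁷Sm.

Sm-147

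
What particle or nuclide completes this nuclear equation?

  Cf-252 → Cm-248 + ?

alpha particle

Conserve mass number: 252 = 248 + A, so A = 4.
Conserve atomic number: 98 = 96 + Z, so Z = 2.
A = 4 and Z = 2 is He-4 — an alpha particle.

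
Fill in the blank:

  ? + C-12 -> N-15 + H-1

alpha particle

Conserve mass number: A + 12 = 15 + 1, so A = 4.
Conserve atomic number: Z + 6 = 7 + 1, so Z = 2.
A = 4 and Z = 2 is He-4 — an alpha particle.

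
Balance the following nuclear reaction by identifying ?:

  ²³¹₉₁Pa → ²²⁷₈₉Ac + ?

alpha particle

Conserve mass number: 231 = 227 + A, so A = 4.
Conserve atomic number: 91 = 89 + Z, so Z = 2.
A = 4 and Z = 2 is ⁴₂He — an alpha particle.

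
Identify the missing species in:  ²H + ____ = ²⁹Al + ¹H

Conserve mass number: 2 + A = 29 + 1, so A = 28.
Conserve atomic number: 1 + Z = 13 + 1, so Z = 13.
Z = 13 is aluminium, so the species is ²⁸Al.

Al-28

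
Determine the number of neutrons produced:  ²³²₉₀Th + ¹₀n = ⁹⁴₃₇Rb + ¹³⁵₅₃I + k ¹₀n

Conserve mass number: 233 = 94 + 135 + k, so k = 233 − 229 = 4.
Check atomic number: 90 = 37 + 53 + 0 = 90. ✓

4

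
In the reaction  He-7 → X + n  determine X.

He-6

Conserve mass number: 7 = A + 1, so A = 6.
Conserve atomic number: 2 = Z + 0, so Z = 2.
Z = 2 is helium, so the species is He-6.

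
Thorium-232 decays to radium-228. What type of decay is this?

ΔA = 228 − 232 = -4; ΔZ = 88 − 90 = -2.
A drops by 4 and Z drops by 2 — the signature of alpha emission.

alpha decay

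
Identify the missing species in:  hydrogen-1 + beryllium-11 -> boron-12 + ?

Conserve mass number: 1 + 11 = 12 + A, so A = 0.
Conserve atomic number: 1 + 4 = 5 + Z, so Z = 0.
A = 0 and Z = 0 is γ — a gamma ray.

gamma ray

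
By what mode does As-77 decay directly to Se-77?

beta-minus decay

ΔA = 77 − 77 = 0; ΔZ = 34 − 33 = +1.
A is unchanged and Z rises by 1 — a neutron has become a proton (β⁻ decay).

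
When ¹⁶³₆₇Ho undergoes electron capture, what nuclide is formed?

Dy-163

Electron capture: mass number changes by +0, atomic number by -1.
A: 163 = 163; Z: 67 − 1 = 66.
Z = 66 is dysprosium, so the daughter is ¹⁶³₆₆Dy.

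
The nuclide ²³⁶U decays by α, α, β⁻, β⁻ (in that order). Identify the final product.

Start: (A, Z) = (236, 92).
After α: (232, 90).
After α: (228, 88).
After β⁻: (228, 89).
After β⁻: (228, 90).
Z = 90 is thorium.

Th-228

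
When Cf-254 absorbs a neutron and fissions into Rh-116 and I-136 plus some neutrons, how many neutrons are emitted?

Conserve mass number: 255 = 116 + 136 + k, so k = 255 − 252 = 3.
Check atomic number: 98 = 45 + 53 + 0 = 98. ✓

3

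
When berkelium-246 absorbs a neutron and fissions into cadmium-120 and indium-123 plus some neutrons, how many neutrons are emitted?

4

Conserve mass number: 247 = 120 + 123 + k, so k = 247 − 243 = 4.
Check atomic number: 97 = 48 + 49 + 0 = 97. ✓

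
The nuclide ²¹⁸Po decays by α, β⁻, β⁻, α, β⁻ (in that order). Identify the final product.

Start: (A, Z) = (218, 84).
After α: (214, 82).
After β⁻: (214, 83).
After β⁻: (214, 84).
After α: (210, 82).
After β⁻: (210, 83).
Z = 83 is bismuth.

Bi-210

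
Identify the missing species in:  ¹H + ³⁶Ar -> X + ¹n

K-36

Conserve mass number: 1 + 36 = A + 1, so A = 36.
Conserve atomic number: 1 + 18 = Z + 0, so Z = 19.
Z = 19 is potassium, so the species is ³⁶K.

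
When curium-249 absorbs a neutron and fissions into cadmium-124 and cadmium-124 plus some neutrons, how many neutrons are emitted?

Conserve mass number: 250 = 124 + 124 + k, so k = 250 − 248 = 2.
Check atomic number: 96 = 48 + 48 + 0 = 96. ✓

2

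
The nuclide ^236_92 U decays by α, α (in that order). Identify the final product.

Ra-228

Start: (A, Z) = (236, 92).
After α: (232, 90).
After α: (228, 88).
Z = 88 is radium.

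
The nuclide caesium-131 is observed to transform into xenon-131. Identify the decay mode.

beta-plus decay or electron capture

ΔA = 131 − 131 = 0; ΔZ = 54 − 55 = -1.
A is unchanged and Z drops by 1 — a proton has become a neutron (β⁺ emission or electron capture).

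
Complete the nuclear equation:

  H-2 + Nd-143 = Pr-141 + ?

Conserve mass number: 2 + 143 = 141 + A, so A = 4.
Conserve atomic number: 1 + 60 = 59 + Z, so Z = 2.
A = 4 and Z = 2 is He-4 — an alpha particle.

alpha particle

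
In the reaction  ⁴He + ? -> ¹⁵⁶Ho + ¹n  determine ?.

Conserve mass number: 4 + A = 156 + 1, so A = 153.
Conserve atomic number: 2 + Z = 67 + 0, so Z = 65.
Z = 65 is terbium, so the species is ¹⁵³Tb.

Tb-153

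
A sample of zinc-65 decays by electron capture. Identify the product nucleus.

Electron capture: mass number changes by +0, atomic number by -1.
A: 65 = 65; Z: 30 − 1 = 29.
Z = 29 is copper, so the daughter is copper-65.

Cu-65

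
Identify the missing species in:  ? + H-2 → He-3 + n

Conserve mass number: A + 2 = 3 + 1, so A = 2.
Conserve atomic number: Z + 1 = 2 + 0, so Z = 1.
A = 2 and Z = 1 is H-2 — a deuteron.

deuteron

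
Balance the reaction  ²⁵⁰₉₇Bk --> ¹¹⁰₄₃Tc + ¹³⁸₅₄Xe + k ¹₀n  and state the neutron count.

Conserve mass number: 250 = 110 + 138 + k, so k = 250 − 248 = 2.
Check atomic number: 97 = 43 + 54 + 0 = 97. ✓

2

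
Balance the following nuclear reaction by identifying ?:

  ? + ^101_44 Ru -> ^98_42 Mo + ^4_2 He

Conserve mass number: A + 101 = 98 + 4, so A = 1.
Conserve atomic number: Z + 44 = 42 + 2, so Z = 0.
A = 1 and Z = 0 is ^1_0 n — a neutron.

neutron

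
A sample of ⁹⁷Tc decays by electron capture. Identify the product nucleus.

Mo-97

Electron capture: mass number changes by +0, atomic number by -1.
A: 97 = 97; Z: 43 − 1 = 42.
Z = 42 is molybdenum, so the daughter is ⁹⁷Mo.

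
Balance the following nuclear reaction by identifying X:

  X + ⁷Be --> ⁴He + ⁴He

Conserve mass number: A + 7 = 4 + 4, so A = 1.
Conserve atomic number: Z + 4 = 2 + 2, so Z = 0.
A = 1 and Z = 0 is ¹n — a neutron.

neutron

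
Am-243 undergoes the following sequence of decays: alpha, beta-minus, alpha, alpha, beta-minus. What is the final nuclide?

Pa-231

Start: (A, Z) = (243, 95).
After α: (239, 93).
After β⁻: (239, 94).
After α: (235, 92).
After α: (231, 90).
After β⁻: (231, 91).
Z = 91 is protactinium.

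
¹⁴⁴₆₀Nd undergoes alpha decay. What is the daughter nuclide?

Ce-140

Alpha decay: mass number changes by -4, atomic number by -2.
A: 144 − 4 = 140; Z: 60 − 2 = 58.
Z = 58 is cerium, so the daughter is ¹⁴⁰₅₈Ce.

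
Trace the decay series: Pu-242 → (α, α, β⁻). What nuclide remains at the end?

Pa-234

Start: (A, Z) = (242, 94).
After α: (238, 92).
After α: (234, 90).
After β⁻: (234, 91).
Z = 91 is protactinium.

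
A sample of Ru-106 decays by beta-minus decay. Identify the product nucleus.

Rh-106

Beta-minus decay: mass number changes by +0, atomic number by +1.
A: 106 = 106; Z: 44 + 1 = 45.
Z = 45 is rhodium, so the daughter is Rh-106.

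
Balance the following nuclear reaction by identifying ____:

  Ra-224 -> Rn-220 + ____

Conserve mass number: 224 = 220 + A, so A = 4.
Conserve atomic number: 88 = 86 + Z, so Z = 2.
A = 4 and Z = 2 is He-4 — an alpha particle.

alpha particle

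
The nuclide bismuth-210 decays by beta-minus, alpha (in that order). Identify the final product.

Start: (A, Z) = (210, 83).
After β⁻: (210, 84).
After α: (206, 82).
Z = 82 is lead.

Pb-206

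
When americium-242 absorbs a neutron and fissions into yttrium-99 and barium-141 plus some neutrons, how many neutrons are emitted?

3

Conserve mass number: 243 = 99 + 141 + k, so k = 243 − 240 = 3.
Check atomic number: 95 = 39 + 56 + 0 = 95. ✓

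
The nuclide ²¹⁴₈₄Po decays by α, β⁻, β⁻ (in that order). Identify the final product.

Po-210

Start: (A, Z) = (214, 84).
After α: (210, 82).
After β⁻: (210, 83).
After β⁻: (210, 84).
Z = 84 is polonium.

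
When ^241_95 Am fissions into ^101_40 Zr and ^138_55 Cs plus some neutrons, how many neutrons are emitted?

Conserve mass number: 241 = 101 + 138 + k, so k = 241 − 239 = 2.
Check atomic number: 95 = 40 + 55 + 0 = 95. ✓

2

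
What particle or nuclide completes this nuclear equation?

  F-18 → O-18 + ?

Conserve mass number: 18 = 18 + A, so A = 0.
Conserve atomic number: 9 = 8 + Z, so Z = 1.
A = 0 and Z = 1 is e⁺ — a positron.

positron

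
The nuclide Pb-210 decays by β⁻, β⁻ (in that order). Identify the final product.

Start: (A, Z) = (210, 82).
After β⁻: (210, 83).
After β⁻: (210, 84).
Z = 84 is polonium.

Po-210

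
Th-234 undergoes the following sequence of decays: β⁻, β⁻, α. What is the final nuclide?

Start: (A, Z) = (234, 90).
After β⁻: (234, 91).
After β⁻: (234, 92).
After α: (230, 90).
Z = 90 is thorium.

Th-230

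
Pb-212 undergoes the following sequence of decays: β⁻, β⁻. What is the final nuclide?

Start: (A, Z) = (212, 82).
After β⁻: (212, 83).
After β⁻: (212, 84).
Z = 84 is polonium.

Po-212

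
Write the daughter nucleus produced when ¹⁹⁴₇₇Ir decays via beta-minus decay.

Beta-minus decay: mass number changes by +0, atomic number by +1.
A: 194 = 194; Z: 77 + 1 = 78.
Z = 78 is platinum, so the daughter is ¹⁹⁴₇₈Pt.

Pt-194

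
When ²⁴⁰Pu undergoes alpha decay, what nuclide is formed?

U-236

Alpha decay: mass number changes by -4, atomic number by -2.
A: 240 − 4 = 236; Z: 94 − 2 = 92.
Z = 92 is uranium, so the daughter is ²³⁶U.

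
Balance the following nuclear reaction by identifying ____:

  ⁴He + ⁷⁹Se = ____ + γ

Kr-83

Conserve mass number: 4 + 79 = A + 0, so A = 83.
Conserve atomic number: 2 + 34 = Z + 0, so Z = 36.
Z = 36 is krypton, so the species is ⁸³Kr.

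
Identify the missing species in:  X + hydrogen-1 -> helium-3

Conserve mass number: A + 1 = 3, so A = 2.
Conserve atomic number: Z + 1 = 2, so Z = 1.
A = 2 and Z = 1 is hydrogen-2 — a deuteron.

deuteron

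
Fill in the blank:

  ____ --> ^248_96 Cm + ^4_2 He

Cf-252

Conserve mass number: A = 248 + 4, so A = 252.
Conserve atomic number: Z = 96 + 2, so Z = 98.
Z = 98 is californium, so the species is ^252_98 Cf.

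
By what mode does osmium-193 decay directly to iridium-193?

ΔA = 193 − 193 = 0; ΔZ = 77 − 76 = +1.
A is unchanged and Z rises by 1 — a neutron has become a proton (β⁻ decay).

beta-minus decay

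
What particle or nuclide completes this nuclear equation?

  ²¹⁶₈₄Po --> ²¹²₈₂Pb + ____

Conserve mass number: 216 = 212 + A, so A = 4.
Conserve atomic number: 84 = 82 + Z, so Z = 2.
A = 4 and Z = 2 is ⁴₂He — an alpha particle.

alpha particle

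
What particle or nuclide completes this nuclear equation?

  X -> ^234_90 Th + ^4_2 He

Conserve mass number: A = 234 + 4, so A = 238.
Conserve atomic number: Z = 90 + 2, so Z = 92.
Z = 92 is uranium, so the species is ^238_92 U.

U-238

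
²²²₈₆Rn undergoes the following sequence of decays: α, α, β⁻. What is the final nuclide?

Bi-214

Start: (A, Z) = (222, 86).
After α: (218, 84).
After α: (214, 82).
After β⁻: (214, 83).
Z = 83 is bismuth.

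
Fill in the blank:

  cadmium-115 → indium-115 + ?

Conserve mass number: 115 = 115 + A, so A = 0.
Conserve atomic number: 48 = 49 + Z, so Z = -1.
A = 0 and Z = -1 is e⁻ — a beta-minus particle.

beta-minus particle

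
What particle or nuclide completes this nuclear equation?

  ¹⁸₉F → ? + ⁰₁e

Conserve mass number: 18 = A + 0, so A = 18.
Conserve atomic number: 9 = Z + 1, so Z = 8.
Z = 8 is oxygen, so the species is ¹⁸₈O.

O-18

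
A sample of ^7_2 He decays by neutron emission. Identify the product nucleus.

He-6

Neutron emission: mass number changes by -1, atomic number by +0.
A: 7 − 1 = 6; Z: 2 = 2.
Z = 2 is helium, so the daughter is ^6_2 He.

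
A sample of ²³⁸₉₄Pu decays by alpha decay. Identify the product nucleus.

Alpha decay: mass number changes by -4, atomic number by -2.
A: 238 − 4 = 234; Z: 94 − 2 = 92.
Z = 92 is uranium, so the daughter is ²³⁴₉₂U.

U-234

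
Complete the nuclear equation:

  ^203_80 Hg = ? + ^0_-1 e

Tl-203

Conserve mass number: 203 = A + 0, so A = 203.
Conserve atomic number: 80 = Z − 1, so Z = 81.
Z = 81 is thallium, so the species is ^203_81 Tl.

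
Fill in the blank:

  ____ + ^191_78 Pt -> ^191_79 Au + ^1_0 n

proton

Conserve mass number: A + 191 = 191 + 1, so A = 1.
Conserve atomic number: Z + 78 = 79 + 0, so Z = 1.
A = 1 and Z = 1 is ^1_1 H — a proton.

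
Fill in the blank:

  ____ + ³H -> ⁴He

proton

Conserve mass number: A + 3 = 4, so A = 1.
Conserve atomic number: Z + 1 = 2, so Z = 1.
A = 1 and Z = 1 is ¹H — a proton.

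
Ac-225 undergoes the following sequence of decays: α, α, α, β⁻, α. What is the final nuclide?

Start: (A, Z) = (225, 89).
After α: (221, 87).
After α: (217, 85).
After α: (213, 83).
After β⁻: (213, 84).
After α: (209, 82).
Z = 82 is lead.

Pb-209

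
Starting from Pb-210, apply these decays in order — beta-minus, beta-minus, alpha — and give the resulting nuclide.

Pb-206

Start: (A, Z) = (210, 82).
After β⁻: (210, 83).
After β⁻: (210, 84).
After α: (206, 82).
Z = 82 is lead.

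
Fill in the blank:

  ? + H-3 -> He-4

proton

Conserve mass number: A + 3 = 4, so A = 1.
Conserve atomic number: Z + 1 = 2, so Z = 1.
A = 1 and Z = 1 is H-1 — a proton.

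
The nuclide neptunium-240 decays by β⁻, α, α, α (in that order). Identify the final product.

Start: (A, Z) = (240, 93).
After β⁻: (240, 94).
After α: (236, 92).
After α: (232, 90).
After α: (228, 88).
Z = 88 is radium.

Ra-228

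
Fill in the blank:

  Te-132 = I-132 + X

beta-minus particle

Conserve mass number: 132 = 132 + A, so A = 0.
Conserve atomic number: 52 = 53 + Z, so Z = -1.
A = 0 and Z = -1 is e⁻ — a beta-minus particle.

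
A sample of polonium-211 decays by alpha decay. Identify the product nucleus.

Alpha decay: mass number changes by -4, atomic number by -2.
A: 211 − 4 = 207; Z: 84 − 2 = 82.
Z = 82 is lead, so the daughter is lead-207.

Pb-207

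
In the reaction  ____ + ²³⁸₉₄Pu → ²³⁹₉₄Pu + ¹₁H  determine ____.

Conserve mass number: A + 238 = 239 + 1, so A = 2.
Conserve atomic number: Z + 94 = 94 + 1, so Z = 1.
A = 2 and Z = 1 is ²₁H — a deuteron.

deuteron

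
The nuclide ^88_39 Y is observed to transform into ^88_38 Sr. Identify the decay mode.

beta-plus decay or electron capture

ΔA = 88 − 88 = 0; ΔZ = 38 − 39 = -1.
A is unchanged and Z drops by 1 — a proton has become a neutron (β⁺ emission or electron capture).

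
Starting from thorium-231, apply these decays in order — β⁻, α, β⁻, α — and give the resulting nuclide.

Start: (A, Z) = (231, 90).
After β⁻: (231, 91).
After α: (227, 89).
After β⁻: (227, 90).
After α: (223, 88).
Z = 88 is radium.

Ra-223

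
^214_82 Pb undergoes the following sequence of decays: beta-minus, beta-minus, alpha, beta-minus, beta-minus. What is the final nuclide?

Start: (A, Z) = (214, 82).
After β⁻: (214, 83).
After β⁻: (214, 84).
After α: (210, 82).
After β⁻: (210, 83).
After β⁻: (210, 84).
Z = 84 is polonium.

Po-210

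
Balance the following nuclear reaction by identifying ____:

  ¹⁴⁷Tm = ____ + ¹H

Er-146

Conserve mass number: 147 = A + 1, so A = 146.
Conserve atomic number: 69 = Z + 1, so Z = 68.
Z = 68 is erbium, so the species is ¹⁴⁶Er.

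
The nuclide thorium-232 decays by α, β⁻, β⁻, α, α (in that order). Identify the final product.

Start: (A, Z) = (232, 90).
After α: (228, 88).
After β⁻: (228, 89).
After β⁻: (228, 90).
After α: (224, 88).
After α: (220, 86).
Z = 86 is radon.

Rn-220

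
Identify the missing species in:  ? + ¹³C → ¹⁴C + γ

Conserve mass number: A + 13 = 14 + 0, so A = 1.
Conserve atomic number: Z + 6 = 6 + 0, so Z = 0.
A = 1 and Z = 0 is ¹n — a neutron.

neutron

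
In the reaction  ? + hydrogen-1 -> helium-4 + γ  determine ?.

Conserve mass number: A + 1 = 4 + 0, so A = 3.
Conserve atomic number: Z + 1 = 2 + 0, so Z = 1.
A = 3 and Z = 1 is hydrogen-3 — a triton.

triton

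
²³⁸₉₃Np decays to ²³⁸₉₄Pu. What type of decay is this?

beta-minus decay

ΔA = 238 − 238 = 0; ΔZ = 94 − 93 = +1.
A is unchanged and Z rises by 1 — a neutron has become a proton (β⁻ decay).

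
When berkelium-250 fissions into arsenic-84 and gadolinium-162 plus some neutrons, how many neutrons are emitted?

Conserve mass number: 250 = 84 + 162 + k, so k = 250 − 246 = 4.
Check atomic number: 97 = 33 + 64 + 0 = 97. ✓

4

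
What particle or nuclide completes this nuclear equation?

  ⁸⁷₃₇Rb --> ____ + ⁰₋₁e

Conserve mass number: 87 = A + 0, so A = 87.
Conserve atomic number: 37 = Z − 1, so Z = 38.
Z = 38 is strontium, so the species is ⁸⁷₃₈Sr.

Sr-87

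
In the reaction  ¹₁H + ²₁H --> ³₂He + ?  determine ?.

Conserve mass number: 1 + 2 = 3 + A, so A = 0.
Conserve atomic number: 1 + 1 = 2 + Z, so Z = 0.
A = 0 and Z = 0 is ⁰₀γ — a gamma ray.

gamma ray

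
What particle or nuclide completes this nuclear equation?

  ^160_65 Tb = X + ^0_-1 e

Dy-160

Conserve mass number: 160 = A + 0, so A = 160.
Conserve atomic number: 65 = Z − 1, so Z = 66.
Z = 66 is dysprosium, so the species is ^160_66 Dy.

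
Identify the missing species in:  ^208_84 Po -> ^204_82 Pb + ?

alpha particle

Conserve mass number: 208 = 204 + A, so A = 4.
Conserve atomic number: 84 = 82 + Z, so Z = 2.
A = 4 and Z = 2 is ^4_2 He — an alpha particle.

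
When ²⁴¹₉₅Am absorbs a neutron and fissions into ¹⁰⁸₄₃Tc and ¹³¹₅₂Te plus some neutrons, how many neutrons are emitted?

Conserve mass number: 242 = 108 + 131 + k, so k = 242 − 239 = 3.
Check atomic number: 95 = 43 + 52 + 0 = 95. ✓

3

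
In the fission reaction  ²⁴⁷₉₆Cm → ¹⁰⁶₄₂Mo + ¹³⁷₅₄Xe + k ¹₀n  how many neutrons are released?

4

Conserve mass number: 247 = 106 + 137 + k, so k = 247 − 243 = 4.
Check atomic number: 96 = 42 + 54 + 0 = 96. ✓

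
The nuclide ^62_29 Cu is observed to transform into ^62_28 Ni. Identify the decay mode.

beta-plus decay or electron capture

ΔA = 62 − 62 = 0; ΔZ = 28 − 29 = -1.
A is unchanged and Z drops by 1 — a proton has become a neutron (β⁺ emission or electron capture).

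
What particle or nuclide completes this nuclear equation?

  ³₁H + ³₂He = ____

Conserve mass number: 3 + 3 = A, so A = 6.
Conserve atomic number: 1 + 2 = Z, so Z = 3.
Z = 3 is lithium, so the species is ⁶₃Li.

Li-6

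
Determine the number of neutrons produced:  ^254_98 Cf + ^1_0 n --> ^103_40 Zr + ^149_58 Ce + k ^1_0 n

3

Conserve mass number: 255 = 103 + 149 + k, so k = 255 − 252 = 3.
Check atomic number: 98 = 40 + 58 + 0 = 98. ✓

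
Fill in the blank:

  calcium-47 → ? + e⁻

Sc-47

Conserve mass number: 47 = A + 0, so A = 47.
Conserve atomic number: 20 = Z − 1, so Z = 21.
Z = 21 is scandium, so the species is scandium-47.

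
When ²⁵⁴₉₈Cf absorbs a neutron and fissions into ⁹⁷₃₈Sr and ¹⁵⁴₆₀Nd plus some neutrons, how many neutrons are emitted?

4

Conserve mass number: 255 = 97 + 154 + k, so k = 255 − 251 = 4.
Check atomic number: 98 = 38 + 60 + 0 = 98. ✓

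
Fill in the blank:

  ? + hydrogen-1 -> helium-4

Conserve mass number: A + 1 = 4, so A = 3.
Conserve atomic number: Z + 1 = 2, so Z = 1.
A = 3 and Z = 1 is hydrogen-3 — a triton.

triton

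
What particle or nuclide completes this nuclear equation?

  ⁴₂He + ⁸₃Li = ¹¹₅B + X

Conserve mass number: 4 + 8 = 11 + A, so A = 1.
Conserve atomic number: 2 + 3 = 5 + Z, so Z = 0.
A = 1 and Z = 0 is ¹₀n — a neutron.

neutron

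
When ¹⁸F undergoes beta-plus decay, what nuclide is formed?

O-18

Beta-plus decay: mass number changes by +0, atomic number by -1.
A: 18 = 18; Z: 9 − 1 = 8.
Z = 8 is oxygen, so the daughter is ¹⁸O.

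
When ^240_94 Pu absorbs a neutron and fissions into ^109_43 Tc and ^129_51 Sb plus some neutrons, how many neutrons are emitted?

3

Conserve mass number: 241 = 109 + 129 + k, so k = 241 − 238 = 3.
Check atomic number: 94 = 43 + 51 + 0 = 94. ✓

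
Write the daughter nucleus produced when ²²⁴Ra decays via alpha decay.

Alpha decay: mass number changes by -4, atomic number by -2.
A: 224 − 4 = 220; Z: 88 − 2 = 86.
Z = 86 is radon, so the daughter is ²²⁰Rn.

Rn-220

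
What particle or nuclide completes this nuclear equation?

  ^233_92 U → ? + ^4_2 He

Th-229

Conserve mass number: 233 = A + 4, so A = 229.
Conserve atomic number: 92 = Z + 2, so Z = 90.
Z = 90 is thorium, so the species is ^229_90 Th.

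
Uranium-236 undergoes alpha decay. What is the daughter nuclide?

Alpha decay: mass number changes by -4, atomic number by -2.
A: 236 − 4 = 232; Z: 92 − 2 = 90.
Z = 90 is thorium, so the daughter is thorium-232.

Th-232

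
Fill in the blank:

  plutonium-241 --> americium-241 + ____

beta-minus particle

Conserve mass number: 241 = 241 + A, so A = 0.
Conserve atomic number: 94 = 95 + Z, so Z = -1.
A = 0 and Z = -1 is e⁻ — a beta-minus particle.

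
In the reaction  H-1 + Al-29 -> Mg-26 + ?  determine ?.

Conserve mass number: 1 + 29 = 26 + A, so A = 4.
Conserve atomic number: 1 + 13 = 12 + Z, so Z = 2.
A = 4 and Z = 2 is He-4 — an alpha particle.

alpha particle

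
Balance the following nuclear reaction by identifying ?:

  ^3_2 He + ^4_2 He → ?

Be-7

Conserve mass number: 3 + 4 = A, so A = 7.
Conserve atomic number: 2 + 2 = Z, so Z = 4.
Z = 4 is beryllium, so the species is ^7_4 Be.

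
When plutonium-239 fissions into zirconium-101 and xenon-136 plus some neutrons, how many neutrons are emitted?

2

Conserve mass number: 239 = 101 + 136 + k, so k = 239 − 237 = 2.
Check atomic number: 94 = 40 + 54 + 0 = 94. ✓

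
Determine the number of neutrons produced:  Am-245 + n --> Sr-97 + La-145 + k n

Conserve mass number: 246 = 97 + 145 + k, so k = 246 − 242 = 4.
Check atomic number: 95 = 38 + 57 + 0 = 95. ✓

4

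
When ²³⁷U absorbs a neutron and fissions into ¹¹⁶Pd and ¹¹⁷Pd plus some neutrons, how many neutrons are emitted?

5

Conserve mass number: 238 = 116 + 117 + k, so k = 238 − 233 = 5.
Check atomic number: 92 = 46 + 46 + 0 = 92. ✓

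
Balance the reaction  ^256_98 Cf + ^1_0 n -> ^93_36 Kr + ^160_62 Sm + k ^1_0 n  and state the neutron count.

Conserve mass number: 257 = 93 + 160 + k, so k = 257 − 253 = 4.
Check atomic number: 98 = 36 + 62 + 0 = 98. ✓

4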